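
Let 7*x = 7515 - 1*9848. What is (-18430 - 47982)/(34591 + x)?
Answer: -116221/59951 ≈ -1.9386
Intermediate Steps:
x = -2333/7 (x = (7515 - 1*9848)/7 = (7515 - 9848)/7 = (⅐)*(-2333) = -2333/7 ≈ -333.29)
(-18430 - 47982)/(34591 + x) = (-18430 - 47982)/(34591 - 2333/7) = -66412/239804/7 = -66412*7/239804 = -116221/59951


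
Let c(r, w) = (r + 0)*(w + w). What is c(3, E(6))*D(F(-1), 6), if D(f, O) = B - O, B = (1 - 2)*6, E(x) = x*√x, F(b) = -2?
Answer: -432*√6 ≈ -1058.2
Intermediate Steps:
E(x) = x^(3/2)
c(r, w) = 2*r*w (c(r, w) = r*(2*w) = 2*r*w)
B = -6 (B = -1*6 = -6)
D(f, O) = -6 - O
c(3, E(6))*D(F(-1), 6) = (2*3*6^(3/2))*(-6 - 1*6) = (2*3*(6*√6))*(-6 - 6) = (36*√6)*(-12) = -432*√6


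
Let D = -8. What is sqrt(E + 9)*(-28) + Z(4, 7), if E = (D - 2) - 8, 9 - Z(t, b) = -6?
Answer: 15 - 84*I ≈ 15.0 - 84.0*I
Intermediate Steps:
Z(t, b) = 15 (Z(t, b) = 9 - 1*(-6) = 9 + 6 = 15)
E = -18 (E = (-8 - 2) - 8 = -10 - 8 = -18)
sqrt(E + 9)*(-28) + Z(4, 7) = sqrt(-18 + 9)*(-28) + 15 = sqrt(-9)*(-28) + 15 = (3*I)*(-28) + 15 = -84*I + 15 = 15 - 84*I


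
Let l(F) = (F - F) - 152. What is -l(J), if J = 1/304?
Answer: 152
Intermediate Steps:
J = 1/304 ≈ 0.0032895
l(F) = -152 (l(F) = 0 - 152 = -152)
-l(J) = -1*(-152) = 152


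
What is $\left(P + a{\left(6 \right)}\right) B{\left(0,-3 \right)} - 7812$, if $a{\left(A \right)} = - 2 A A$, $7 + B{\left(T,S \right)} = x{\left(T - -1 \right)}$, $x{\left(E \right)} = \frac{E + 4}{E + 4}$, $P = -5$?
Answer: $-7350$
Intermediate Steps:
$x{\left(E \right)} = 1$ ($x{\left(E \right)} = \frac{4 + E}{4 + E} = 1$)
$B{\left(T,S \right)} = -6$ ($B{\left(T,S \right)} = -7 + 1 = -6$)
$a{\left(A \right)} = - 2 A^{2}$
$\left(P + a{\left(6 \right)}\right) B{\left(0,-3 \right)} - 7812 = \left(-5 - 2 \cdot 6^{2}\right) \left(-6\right) - 7812 = \left(-5 - 72\right) \left(-6\right) - 7812 = \left(-77\right) \left(-6\right) - 7812 = 462 - 7812 = -7350$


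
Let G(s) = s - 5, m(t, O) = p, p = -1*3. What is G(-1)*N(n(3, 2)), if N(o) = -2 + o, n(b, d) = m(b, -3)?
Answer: 30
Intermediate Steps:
p = -3
m(t, O) = -3
n(b, d) = -3
G(s) = -5 + s
G(-1)*N(n(3, 2)) = (-5 - 1)*(-2 - 3) = -6*(-5) = 30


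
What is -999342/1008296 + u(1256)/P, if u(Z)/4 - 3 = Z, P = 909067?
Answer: -451695527629/458304309916 ≈ -0.98558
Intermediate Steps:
u(Z) = 12 + 4*Z
-999342/1008296 + u(1256)/P = -999342/1008296 + (12 + 4*1256)/909067 = -999342*1/1008296 + (12 + 5024)*(1/909067) = -499671/504148 + 5036*(1/909067) = -499671/504148 + 5036/909067 = -451695527629/458304309916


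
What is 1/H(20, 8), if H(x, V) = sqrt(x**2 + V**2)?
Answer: sqrt(29)/116 ≈ 0.046424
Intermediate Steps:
H(x, V) = sqrt(V**2 + x**2)
1/H(20, 8) = 1/(sqrt(8**2 + 20**2)) = 1/(sqrt(64 + 400)) = 1/(sqrt(464)) = 1/(4*sqrt(29)) = sqrt(29)/116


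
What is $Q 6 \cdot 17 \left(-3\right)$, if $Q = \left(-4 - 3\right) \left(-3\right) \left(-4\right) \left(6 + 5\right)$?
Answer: $282744$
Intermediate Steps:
$Q = -924$ ($Q = - 7 \cdot 12 \cdot 11 = \left(-7\right) 132 = -924$)
$Q 6 \cdot 17 \left(-3\right) = - 924 \cdot 6 \cdot 17 \left(-3\right) = \left(-924\right) 102 \left(-3\right) = \left(-94248\right) \left(-3\right) = 282744$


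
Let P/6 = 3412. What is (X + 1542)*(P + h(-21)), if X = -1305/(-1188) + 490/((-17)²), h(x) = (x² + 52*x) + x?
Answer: 8839620150/289 ≈ 3.0587e+7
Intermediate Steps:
P = 20472 (P = 6*3412 = 20472)
h(x) = x² + 53*x
X = 106585/38148 (X = -1305*(-1/1188) + 490/289 = 145/132 + 490*(1/289) = 145/132 + 490/289 = 106585/38148 ≈ 2.7940)
(X + 1542)*(P + h(-21)) = (106585/38148 + 1542)*(20472 - 21*(53 - 21)) = 58930801*(20472 - 21*32)/38148 = 58930801*(20472 - 672)/38148 = (58930801/38148)*19800 = 8839620150/289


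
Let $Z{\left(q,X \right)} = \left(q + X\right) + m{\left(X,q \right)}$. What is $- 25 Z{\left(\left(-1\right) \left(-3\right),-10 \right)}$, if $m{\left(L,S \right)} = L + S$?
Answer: $350$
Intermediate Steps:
$Z{\left(q,X \right)} = 2 X + 2 q$ ($Z{\left(q,X \right)} = \left(q + X\right) + \left(X + q\right) = \left(X + q\right) + \left(X + q\right) = 2 X + 2 q$)
$- 25 Z{\left(\left(-1\right) \left(-3\right),-10 \right)} = - 25 \left(2 \left(-10\right) + 2 \left(\left(-1\right) \left(-3\right)\right)\right) = - 25 \left(-20 + 2 \cdot 3\right) = - 25 \left(-20 + 6\right) = \left(-25\right) \left(-14\right) = 350$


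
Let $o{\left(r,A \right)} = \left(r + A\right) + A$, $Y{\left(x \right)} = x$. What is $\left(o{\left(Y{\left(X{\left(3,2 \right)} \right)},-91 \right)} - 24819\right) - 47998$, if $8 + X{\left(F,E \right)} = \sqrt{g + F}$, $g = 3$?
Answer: $-73007 + \sqrt{6} \approx -73005.0$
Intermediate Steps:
$X{\left(F,E \right)} = -8 + \sqrt{3 + F}$
$o{\left(r,A \right)} = r + 2 A$ ($o{\left(r,A \right)} = \left(A + r\right) + A = r + 2 A$)
$\left(o{\left(Y{\left(X{\left(3,2 \right)} \right)},-91 \right)} - 24819\right) - 47998 = \left(\left(\left(-8 + \sqrt{3 + 3}\right) + 2 \left(-91\right)\right) - 24819\right) - 47998 = \left(\left(\left(-8 + \sqrt{6}\right) - 182\right) - 24819\right) - 47998 = \left(\left(-190 + \sqrt{6}\right) - 24819\right) - 47998 = \left(-25009 + \sqrt{6}\right) - 47998 = -73007 + \sqrt{6}$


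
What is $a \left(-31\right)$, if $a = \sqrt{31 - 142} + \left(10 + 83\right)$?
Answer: $-2883 - 31 i \sqrt{111} \approx -2883.0 - 326.61 i$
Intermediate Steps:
$a = 93 + i \sqrt{111}$ ($a = \sqrt{-111} + 93 = i \sqrt{111} + 93 = 93 + i \sqrt{111} \approx 93.0 + 10.536 i$)
$a \left(-31\right) = \left(93 + i \sqrt{111}\right) \left(-31\right) = -2883 - 31 i \sqrt{111}$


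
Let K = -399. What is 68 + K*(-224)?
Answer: 89444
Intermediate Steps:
68 + K*(-224) = 68 - 399*(-224) = 68 + 89376 = 89444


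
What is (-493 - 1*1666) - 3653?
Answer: -5812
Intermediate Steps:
(-493 - 1*1666) - 3653 = (-493 - 1666) - 3653 = -2159 - 3653 = -5812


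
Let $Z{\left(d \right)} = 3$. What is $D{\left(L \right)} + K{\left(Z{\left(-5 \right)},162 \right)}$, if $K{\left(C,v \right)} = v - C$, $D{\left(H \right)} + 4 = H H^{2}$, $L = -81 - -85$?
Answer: $219$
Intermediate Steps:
$L = 4$ ($L = -81 + 85 = 4$)
$D{\left(H \right)} = -4 + H^{3}$ ($D{\left(H \right)} = -4 + H H^{2} = -4 + H^{3}$)
$D{\left(L \right)} + K{\left(Z{\left(-5 \right)},162 \right)} = \left(-4 + 4^{3}\right) + \left(162 - 3\right) = \left(-4 + 64\right) + \left(162 - 3\right) = 60 + 159 = 219$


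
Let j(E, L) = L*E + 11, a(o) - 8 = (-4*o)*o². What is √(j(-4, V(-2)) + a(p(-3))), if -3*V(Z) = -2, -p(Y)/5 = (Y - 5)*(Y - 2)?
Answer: √288000147/3 ≈ 5656.9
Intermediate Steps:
p(Y) = -5*(-5 + Y)*(-2 + Y) (p(Y) = -5*(Y - 5)*(Y - 2) = -5*(-5 + Y)*(-2 + Y))
V(Z) = ⅔ (V(Z) = -⅓*(-2) = ⅔)
a(o) = 8 - 4*o³ (a(o) = 8 + (-4*o)*o² = 8 - 4*o³)
j(E, L) = 11 + E*L (j(E, L) = E*L + 11 = 11 + E*L)
√(j(-4, V(-2)) + a(p(-3))) = √((11 - 4*⅔) + (8 - 4*(-50 - 5*(-3)² + 35*(-3))³)) = √((11 - 8/3) + (8 - 4*(-50 - 5*9 - 105)³)) = √(25/3 + (8 - 4*(-50 - 45 - 105)³)) = √(25/3 + (8 - 4*(-200)³)) = √(25/3 + (8 - 4*(-8000000))) = √(25/3 + (8 + 32000000)) = √(25/3 + 32000008) = √(96000049/3) = √288000147/3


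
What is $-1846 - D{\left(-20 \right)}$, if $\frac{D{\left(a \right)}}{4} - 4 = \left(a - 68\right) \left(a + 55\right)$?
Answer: $10458$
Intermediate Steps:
$D{\left(a \right)} = 16 + 4 \left(-68 + a\right) \left(55 + a\right)$ ($D{\left(a \right)} = 16 + 4 \left(a - 68\right) \left(a + 55\right) = 16 + 4 \left(-68 + a\right) \left(55 + a\right)$)
$-1846 - D{\left(-20 \right)} = -1846 - \left(-14944 - -1040 + 4 \left(-20\right)^{2}\right) = -1846 - \left(-14944 + 1040 + 4 \cdot 400\right) = -1846 - \left(-14944 + 1040 + 1600\right) = -1846 - -12304 = -1846 + 12304 = 10458$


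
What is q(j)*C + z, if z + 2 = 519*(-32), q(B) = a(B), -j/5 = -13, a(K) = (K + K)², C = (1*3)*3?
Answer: 135490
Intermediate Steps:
C = 9 (C = 3*3 = 9)
a(K) = 4*K² (a(K) = (2*K)² = 4*K²)
j = 65 (j = -5*(-13) = 65)
q(B) = 4*B²
z = -16610 (z = -2 + 519*(-32) = -2 - 16608 = -16610)
q(j)*C + z = (4*65²)*9 - 16610 = (4*4225)*9 - 16610 = 16900*9 - 16610 = 152100 - 16610 = 135490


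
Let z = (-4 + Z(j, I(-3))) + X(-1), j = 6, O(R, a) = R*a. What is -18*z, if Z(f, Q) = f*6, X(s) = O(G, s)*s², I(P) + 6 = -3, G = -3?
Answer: -630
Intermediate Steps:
I(P) = -9 (I(P) = -6 - 3 = -9)
X(s) = -3*s³ (X(s) = (-3*s)*s² = -3*s³)
Z(f, Q) = 6*f
z = 35 (z = (-4 + 6*6) - 3*(-1)³ = (-4 + 36) - 3*(-1) = 32 + 3 = 35)
-18*z = -18*35 = -630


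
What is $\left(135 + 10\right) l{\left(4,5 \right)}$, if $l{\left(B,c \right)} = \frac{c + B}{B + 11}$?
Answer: $87$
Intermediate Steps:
$l{\left(B,c \right)} = \frac{B + c}{11 + B}$
$\left(135 + 10\right) l{\left(4,5 \right)} = \left(135 + 10\right) \frac{4 + 5}{11 + 4} = 145 \cdot \frac{1}{15} \cdot 9 = 145 \cdot \frac{3}{5} = 87$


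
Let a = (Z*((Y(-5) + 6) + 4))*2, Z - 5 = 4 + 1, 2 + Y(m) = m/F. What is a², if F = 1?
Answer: 3600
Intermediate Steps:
Y(m) = -2 + m (Y(m) = -2 + m/1 = -2 + m*1 = -2 + m)
Z = 10 (Z = 5 + (4 + 1) = 5 + 5 = 10)
a = 60 (a = (10*(((-2 - 5) + 6) + 4))*2 = (10*((-7 + 6) + 4))*2 = (10*(-1 + 4))*2 = (10*3)*2 = 30*2 = 60)
a² = 60² = 3600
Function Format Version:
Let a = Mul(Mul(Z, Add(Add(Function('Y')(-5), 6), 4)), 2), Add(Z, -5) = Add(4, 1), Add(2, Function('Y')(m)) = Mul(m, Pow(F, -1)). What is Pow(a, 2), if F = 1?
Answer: 3600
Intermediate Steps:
Function('Y')(m) = Add(-2, m) (Function('Y')(m) = Add(-2, Mul(m, Pow(1, -1))) = Add(-2, Mul(m, 1)) = Add(-2, m))
Z = 10 (Z = Add(5, Add(4, 1)) = Add(5, 5) = 10)
a = 60 (a = Mul(Mul(10, Add(Add(Add(-2, -5), 6), 4)), 2) = Mul(Mul(10, Add(Add(-7, 6), 4)), 2) = Mul(Mul(10, Add(-1, 4)), 2) = Mul(Mul(10, 3), 2) = Mul(30, 2) = 60)
Pow(a, 2) = Pow(60, 2) = 3600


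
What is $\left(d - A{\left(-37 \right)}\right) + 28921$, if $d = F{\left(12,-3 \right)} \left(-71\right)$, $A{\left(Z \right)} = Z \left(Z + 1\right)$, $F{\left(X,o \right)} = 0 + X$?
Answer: $26737$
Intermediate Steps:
$F{\left(X,o \right)} = X$
$A{\left(Z \right)} = Z \left(1 + Z\right)$
$d = -852$ ($d = 12 \left(-71\right) = -852$)
$\left(d - A{\left(-37 \right)}\right) + 28921 = \left(-852 - - 37 \left(1 - 37\right)\right) + 28921 = \left(-852 - \left(-37\right) \left(-36\right)\right) + 28921 = \left(-852 - 1332\right) + 28921 = -2184 + 28921 = 26737$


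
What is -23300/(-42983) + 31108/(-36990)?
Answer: -237624082/794970585 ≈ -0.29891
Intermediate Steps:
-23300/(-42983) + 31108/(-36990) = -23300*(-1/42983) + 31108*(-1/36990) = 23300/42983 - 15554/18495 = -237624082/794970585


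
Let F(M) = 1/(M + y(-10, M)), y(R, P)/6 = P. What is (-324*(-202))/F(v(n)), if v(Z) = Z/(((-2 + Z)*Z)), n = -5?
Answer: -65448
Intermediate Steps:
v(Z) = 1/(-2 + Z) (v(Z) = Z/((Z*(-2 + Z))) = Z*(1/(Z*(-2 + Z))) = 1/(-2 + Z))
y(R, P) = 6*P
F(M) = 1/(7*M) (F(M) = 1/(M + 6*M) = 1/(7*M))
(-324*(-202))/F(v(n)) = (-324*(-202))/((1/(7*(1/(-2 - 5))))) = 65448/((1/(7*(1/(-7))))) = 65448/((1/(7*(-⅐)))) = 65448/(((⅐)*(-7))) = 65448/(-1) = 65448*(-1) = -65448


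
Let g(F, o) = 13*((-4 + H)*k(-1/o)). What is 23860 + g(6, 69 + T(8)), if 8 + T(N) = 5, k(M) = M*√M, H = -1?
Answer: 23860 + 65*I*√66/4356 ≈ 23860.0 + 0.12123*I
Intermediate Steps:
k(M) = M^(3/2)
T(N) = -3 (T(N) = -8 + 5 = -3)
g(F, o) = -65*(-1/o)^(3/2) (g(F, o) = 13*((-4 - 1)*(-1/o)^(3/2)) = 13*(-5*(-1/o)^(3/2)) = -65*(-1/o)^(3/2))
23860 + g(6, 69 + T(8)) = 23860 - 65*(-I/(69 - 3)^(3/2)) = 23860 - 65*(-I*√66/4356) = 23860 - (-65)*I*√66/4356 = 23860 + 65*I*√66/4356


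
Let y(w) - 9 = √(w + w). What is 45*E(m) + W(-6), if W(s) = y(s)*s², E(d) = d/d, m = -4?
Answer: 369 + 72*I*√3 ≈ 369.0 + 124.71*I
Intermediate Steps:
E(d) = 1
y(w) = 9 + √2*√w (y(w) = 9 + √(w + w) = 9 + √(2*w) = 9 + √2*√w)
W(s) = s²*(9 + √2*√s) (W(s) = (9 + √2*√s)*s² = s²*(9 + √2*√s))
45*E(m) + W(-6) = 45*1 + (-6)²*(9 + √2*√(-6)) = 45 + 36*(9 + √2*(I*√6)) = 45 + 36*(9 + 2*I*√3) = 45 + (324 + 72*I*√3) = 369 + 72*I*√3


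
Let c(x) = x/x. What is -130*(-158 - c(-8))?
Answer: 20670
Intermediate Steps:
c(x) = 1
-130*(-158 - c(-8)) = -130*(-158 - 1*1) = -130*(-158 - 1) = -130*(-159) = 20670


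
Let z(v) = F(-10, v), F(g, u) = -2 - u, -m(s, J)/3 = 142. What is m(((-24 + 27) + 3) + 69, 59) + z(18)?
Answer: -446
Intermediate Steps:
m(s, J) = -426 (m(s, J) = -3*142 = -426)
z(v) = -2 - v
m(((-24 + 27) + 3) + 69, 59) + z(18) = -426 + (-2 - 1*18) = -426 + (-2 - 18) = -426 - 20 = -446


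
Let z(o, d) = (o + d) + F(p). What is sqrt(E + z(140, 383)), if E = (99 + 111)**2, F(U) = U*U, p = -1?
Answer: 4*sqrt(2789) ≈ 211.24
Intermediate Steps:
F(U) = U**2
z(o, d) = 1 + d + o (z(o, d) = (o + d) + (-1)**2 = (d + o) + 1 = 1 + d + o)
E = 44100 (E = 210**2 = 44100)
sqrt(E + z(140, 383)) = sqrt(44100 + (1 + 383 + 140)) = sqrt(44100 + 524) = sqrt(44624) = 4*sqrt(2789)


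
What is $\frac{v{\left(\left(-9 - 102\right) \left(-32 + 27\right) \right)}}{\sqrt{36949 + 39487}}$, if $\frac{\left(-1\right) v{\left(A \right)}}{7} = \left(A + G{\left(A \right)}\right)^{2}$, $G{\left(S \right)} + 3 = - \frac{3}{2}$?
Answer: $- \frac{8485407 \sqrt{19109}}{152872} \approx -7673.0$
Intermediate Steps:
$G{\left(S \right)} = - \frac{9}{2}$ ($G{\left(S \right)} = -3 - \frac{3}{2} = - \frac{9}{2}$)
$v{\left(A \right)} = - 7 \left(- \frac{9}{2} + A\right)^{2}$ ($v{\left(A \right)} = - 7 \left(A - \frac{9}{2}\right)^{2} = - 7 \left(- \frac{9}{2} + A\right)^{2}$)
$\frac{v{\left(\left(-9 - 102\right) \left(-32 + 27\right) \right)}}{\sqrt{36949 + 39487}} = \frac{\left(- \frac{7}{4}\right) \left(-9 + 2 \left(-9 - 102\right) \left(-32 + 27\right)\right)^{2}}{\sqrt{36949 + 39487}} = \frac{\left(- \frac{7}{4}\right) \left(-9 + 2 \left(\left(-111\right) \left(-5\right)\right)\right)^{2}}{\sqrt{76436}} = \frac{\left(- \frac{7}{4}\right) \left(-9 + 2 \cdot 555\right)^{2}}{2 \sqrt{19109}} = - \frac{7 \left(-9 + 1110\right)^{2}}{4} \frac{\sqrt{19109}}{38218} = - \frac{7 \cdot 1101^{2}}{4} \frac{\sqrt{19109}}{38218} = \left(- \frac{7}{4}\right) 1212201 \frac{\sqrt{19109}}{38218} = - \frac{8485407 \frac{\sqrt{19109}}{38218}}{4} = - \frac{8485407 \sqrt{19109}}{152872}$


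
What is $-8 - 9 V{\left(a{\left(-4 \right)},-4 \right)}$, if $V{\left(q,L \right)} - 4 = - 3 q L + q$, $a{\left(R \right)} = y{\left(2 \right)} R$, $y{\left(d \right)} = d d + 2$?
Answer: $2764$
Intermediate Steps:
$y{\left(d \right)} = 2 + d^{2}$ ($y{\left(d \right)} = d^{2} + 2 = 2 + d^{2}$)
$a{\left(R \right)} = 6 R$ ($a{\left(R \right)} = \left(2 + 2^{2}\right) R = \left(2 + 4\right) R = 6 R$)
$V{\left(q,L \right)} = 4 + q - 3 L q$ ($V{\left(q,L \right)} = 4 + \left(- 3 q L + q\right) = 4 - \left(- q + 3 L q\right) = 4 + q - 3 L q$)
$-8 - 9 V{\left(a{\left(-4 \right)},-4 \right)} = -8 - 9 \left(4 + 6 \left(-4\right) - - 12 \cdot 6 \left(-4\right)\right) = -8 - 9 \left(4 - 24 - \left(-12\right) \left(-24\right)\right) = -8 - 9 \left(4 - 24 - 288\right) = -8 - -2772 = -8 + 2772 = 2764$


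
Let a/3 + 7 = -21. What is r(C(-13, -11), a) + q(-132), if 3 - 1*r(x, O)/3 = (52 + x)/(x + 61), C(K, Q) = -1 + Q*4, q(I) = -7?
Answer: 11/16 ≈ 0.68750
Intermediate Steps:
a = -84 (a = -21 + 3*(-21) = -21 - 63 = -84)
C(K, Q) = -1 + 4*Q
r(x, O) = 9 - 3*(52 + x)/(61 + x) (r(x, O) = 9 - 3*(52 + x)/(x + 61) = 9 - 3*(52 + x)/(61 + x))
r(C(-13, -11), a) + q(-132) = 3*(131 + 2*(-1 + 4*(-11)))/(61 + (-1 + 4*(-11))) - 7 = 3*(131 + 2*(-1 - 44))/(61 + (-1 - 44)) - 7 = 3*(131 + 2*(-45))/(61 - 45) - 7 = 3*(131 - 90)/16 - 7 = 3*(1/16)*41 - 7 = 123/16 - 7 = 11/16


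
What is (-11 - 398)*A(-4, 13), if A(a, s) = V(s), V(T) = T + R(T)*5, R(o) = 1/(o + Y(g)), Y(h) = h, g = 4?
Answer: -92434/17 ≈ -5437.3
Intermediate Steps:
R(o) = 1/(4 + o) (R(o) = 1/(o + 4) = 1/(4 + o))
V(T) = T + 5/(4 + T)
A(a, s) = (5 + s*(4 + s))/(4 + s)
(-11 - 398)*A(-4, 13) = (-11 - 398)*((5 + 13*(4 + 13))/(4 + 13)) = -409*(5 + 13*17)/17 = -409*(5 + 221)/17 = -409*226/17 = -92434/17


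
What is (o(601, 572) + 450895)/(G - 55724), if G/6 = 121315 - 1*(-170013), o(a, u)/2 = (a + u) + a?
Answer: 454443/1692244 ≈ 0.26854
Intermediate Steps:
o(a, u) = 2*u + 4*a (o(a, u) = 2*((a + u) + a) = 2*(u + 2*a) = 2*u + 4*a)
G = 1747968 (G = 6*(121315 - 1*(-170013)) = 6*(121315 + 170013) = 6*291328 = 1747968)
(o(601, 572) + 450895)/(G - 55724) = ((2*572 + 4*601) + 450895)/(1747968 - 55724) = ((1144 + 2404) + 450895)/1692244 = (3548 + 450895)*(1/1692244) = 454443*(1/1692244) = 454443/1692244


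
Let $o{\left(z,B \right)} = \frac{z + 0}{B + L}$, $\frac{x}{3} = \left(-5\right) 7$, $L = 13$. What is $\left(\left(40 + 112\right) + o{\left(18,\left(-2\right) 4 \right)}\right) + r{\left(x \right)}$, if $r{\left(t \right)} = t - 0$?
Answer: $\frac{253}{5} \approx 50.6$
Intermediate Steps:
$x = -105$ ($x = 3 \left(\left(-5\right) 7\right) = 3 \left(-35\right) = -105$)
$r{\left(t \right)} = t$ ($r{\left(t \right)} = t + 0 = t$)
$o{\left(z,B \right)} = \frac{z}{13 + B}$ ($o{\left(z,B \right)} = \frac{z + 0}{B + 13} = \frac{z}{13 + B}$)
$\left(\left(40 + 112\right) + o{\left(18,\left(-2\right) 4 \right)}\right) + r{\left(x \right)} = \left(\left(40 + 112\right) + \frac{18}{13 - 8}\right) - 105 = \left(152 + \frac{18}{13 - 8}\right) - 105 = \left(152 + \frac{18}{5}\right) - 105 = \frac{778}{5} - 105 = \frac{253}{5}$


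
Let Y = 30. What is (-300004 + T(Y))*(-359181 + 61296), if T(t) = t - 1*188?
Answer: 89413757370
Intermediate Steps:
T(t) = -188 + t (T(t) = t - 188 = -188 + t)
(-300004 + T(Y))*(-359181 + 61296) = (-300004 + (-188 + 30))*(-359181 + 61296) = (-300004 - 158)*(-297885) = -300162*(-297885) = 89413757370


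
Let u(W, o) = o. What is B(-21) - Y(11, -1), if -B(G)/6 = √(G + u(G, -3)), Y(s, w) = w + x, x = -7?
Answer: 8 - 12*I*√6 ≈ 8.0 - 29.394*I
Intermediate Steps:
Y(s, w) = -7 + w (Y(s, w) = w - 7 = -7 + w)
B(G) = -6*√(-3 + G) (B(G) = -6*√(G - 3) = -6*√(-3 + G))
B(-21) - Y(11, -1) = -6*√(-3 - 21) - (-7 - 1) = -12*I*√6 - 1*(-8) = -12*I*√6 + 8 = 8 - 12*I*√6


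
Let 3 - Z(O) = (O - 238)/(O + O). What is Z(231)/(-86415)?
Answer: -199/5703390 ≈ -3.4892e-5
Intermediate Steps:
Z(O) = 3 - (-238 + O)/(2*O) (Z(O) = 3 - (O - 238)/(O + O) = 3 - (-238 + O)/(2*O))
Z(231)/(-86415) = (5/2 + 119/231)/(-86415) = (5/2 + 119*(1/231))*(-1/86415) = (5/2 + 17/33)*(-1/86415) = (199/66)*(-1/86415) = -199/5703390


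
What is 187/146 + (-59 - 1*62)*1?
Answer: -17479/146 ≈ -119.72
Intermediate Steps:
187/146 + (-59 - 1*62)*1 = 187*(1/146) + (-59 - 62)*1 = 187/146 - 121*1 = 187/146 - 121 = -17479/146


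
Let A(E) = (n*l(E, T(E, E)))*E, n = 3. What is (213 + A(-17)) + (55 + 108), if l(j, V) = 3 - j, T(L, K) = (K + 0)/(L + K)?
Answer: -644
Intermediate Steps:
T(L, K) = K/(K + L)
A(E) = E*(9 - 3*E) (A(E) = (3*(3 - E))*E = (9 - 3*E)*E = E*(9 - 3*E))
(213 + A(-17)) + (55 + 108) = (213 + 3*(-17)*(3 - 1*(-17))) + (55 + 108) = (213 + 3*(-17)*(3 + 17)) + 163 = (213 + 3*(-17)*20) + 163 = (213 - 1020) + 163 = -807 + 163 = -644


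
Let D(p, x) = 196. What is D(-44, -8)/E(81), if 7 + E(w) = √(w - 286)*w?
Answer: -686/672527 - 7938*I*√205/672527 ≈ -0.00102 - 0.169*I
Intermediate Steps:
E(w) = -7 + w*√(-286 + w) (E(w) = -7 + √(w - 286)*w = -7 + √(-286 + w)*w = -7 + w*√(-286 + w))
D(-44, -8)/E(81) = 196/(-7 + 81*√(-286 + 81)) = 196/(-7 + 81*√(-205)) = 196/(-7 + 81*(I*√205)) = 196/(-7 + 81*I*√205)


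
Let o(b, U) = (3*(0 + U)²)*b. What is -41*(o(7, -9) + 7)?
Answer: -70028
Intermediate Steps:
o(b, U) = 3*b*U² (o(b, U) = (3*U²)*b = 3*b*U²)
-41*(o(7, -9) + 7) = -41*(3*7*(-9)² + 7) = -41*(3*7*81 + 7) = -41*(1701 + 7) = -41*1708 = -70028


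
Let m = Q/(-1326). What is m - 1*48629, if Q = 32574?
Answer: -10752438/221 ≈ -48654.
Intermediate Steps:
m = -5429/221 (m = 32574/(-1326) = 32574*(-1/1326) = -5429/221 ≈ -24.566)
m - 1*48629 = -5429/221 - 1*48629 = -5429/221 - 48629 = -10752438/221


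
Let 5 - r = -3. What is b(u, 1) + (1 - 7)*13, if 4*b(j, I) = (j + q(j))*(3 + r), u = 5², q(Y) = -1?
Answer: -12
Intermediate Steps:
r = 8 (r = 5 - 1*(-3) = 5 + 3 = 8)
u = 25
b(j, I) = -11/4 + 11*j/4 (b(j, I) = ((j - 1)*(3 + 8))/4 = ((-1 + j)*11)/4 = (-11 + 11*j)/4 = -11/4 + 11*j/4)
b(u, 1) + (1 - 7)*13 = (-11/4 + (11/4)*25) + (1 - 7)*13 = (-11/4 + 275/4) - 6*13 = 66 - 78 = -12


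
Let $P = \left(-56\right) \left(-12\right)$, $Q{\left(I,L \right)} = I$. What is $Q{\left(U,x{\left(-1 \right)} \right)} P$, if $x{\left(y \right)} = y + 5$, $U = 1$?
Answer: $672$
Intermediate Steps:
$x{\left(y \right)} = 5 + y$
$P = 672$
$Q{\left(U,x{\left(-1 \right)} \right)} P = 1 \cdot 672 = 672$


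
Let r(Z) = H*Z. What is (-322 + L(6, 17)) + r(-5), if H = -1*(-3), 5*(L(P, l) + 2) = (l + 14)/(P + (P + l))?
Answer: -49124/145 ≈ -338.79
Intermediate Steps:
L(P, l) = -2 + (14 + l)/(5*(l + 2*P)) (L(P, l) = -2 + ((l + 14)/(P + (P + l)))/5 = -2 + ((14 + l)/(l + 2*P))/5 = -2 + (14 + l)/(5*(l + 2*P)))
H = 3
r(Z) = 3*Z
(-322 + L(6, 17)) + r(-5) = (-322 + (14 - 20*6 - 9*17)/(5*(17 + 2*6))) + 3*(-5) = (-322 + (14 - 120 - 153)/(5*(17 + 12))) - 15 = (-322 + (1/5)*(-259)/29) - 15 = (-322 + (1/5)*(1/29)*(-259)) - 15 = (-322 - 259/145) - 15 = -46949/145 - 15 = -49124/145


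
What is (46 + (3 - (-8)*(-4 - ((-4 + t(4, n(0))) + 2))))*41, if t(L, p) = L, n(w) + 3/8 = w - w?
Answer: 41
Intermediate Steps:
n(w) = -3/8 (n(w) = -3/8 + (w - w) = -3/8 + 0 = -3/8)
(46 + (3 - (-8)*(-4 - ((-4 + t(4, n(0))) + 2))))*41 = (46 + (3 - (-8)*(-4 - ((-4 + 4) + 2))))*41 = (46 + (3 - (-8)*(-4 - (0 + 2))))*41 = (46 + (3 - (-8)*(-4 - 1*2)))*41 = (46 + (3 - (-8)*(-4 - 2)))*41 = (46 + (3 - (-8)*(-6)))*41 = (46 + (3 - 1*48))*41 = (46 + (3 - 48))*41 = (46 - 45)*41 = 1*41 = 41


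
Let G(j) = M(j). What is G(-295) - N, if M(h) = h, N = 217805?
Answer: -218100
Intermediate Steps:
G(j) = j
G(-295) - N = -295 - 1*217805 = -295 - 217805 = -218100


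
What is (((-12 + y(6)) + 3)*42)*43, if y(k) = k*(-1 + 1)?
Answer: -16254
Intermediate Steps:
y(k) = 0 (y(k) = k*0 = 0)
(((-12 + y(6)) + 3)*42)*43 = (((-12 + 0) + 3)*42)*43 = ((-12 + 3)*42)*43 = -9*42*43 = -378*43 = -16254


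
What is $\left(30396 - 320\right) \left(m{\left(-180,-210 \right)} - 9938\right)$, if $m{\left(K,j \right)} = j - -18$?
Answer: $-304669880$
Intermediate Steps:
$m{\left(K,j \right)} = 18 + j$ ($m{\left(K,j \right)} = j + 18 = 18 + j$)
$\left(30396 - 320\right) \left(m{\left(-180,-210 \right)} - 9938\right) = \left(30396 - 320\right) \left(\left(18 - 210\right) - 9938\right) = 30076 \left(-192 - 9938\right) = 30076 \left(-10130\right) = -304669880$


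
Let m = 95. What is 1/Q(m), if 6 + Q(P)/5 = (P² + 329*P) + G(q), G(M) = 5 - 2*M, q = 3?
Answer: 1/201365 ≈ 4.9661e-6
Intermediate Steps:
Q(P) = -35 + 5*P² + 1645*P (Q(P) = -30 + 5*((P² + 329*P) + (5 - 2*3)) = -30 + 5*((P² + 329*P) + (5 - 6)) = -30 + 5*((P² + 329*P) - 1) = -30 + 5*(-1 + P² + 329*P) = -30 + (-5 + 5*P² + 1645*P) = -35 + 5*P² + 1645*P)
1/Q(m) = 1/(-35 + 5*95² + 1645*95) = 1/(-35 + 5*9025 + 156275) = 1/(-35 + 45125 + 156275) = 1/201365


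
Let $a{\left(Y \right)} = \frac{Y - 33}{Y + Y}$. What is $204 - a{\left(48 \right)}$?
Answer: $\frac{6523}{32} \approx 203.84$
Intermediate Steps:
$a{\left(Y \right)} = \frac{-33 + Y}{2 Y}$
$204 - a{\left(48 \right)} = 204 - \frac{-33 + 48}{2 \cdot 48} = 204 - \frac{1}{2} \cdot \frac{1}{48} \cdot 15 = 204 - \frac{5}{32} = \frac{6523}{32}$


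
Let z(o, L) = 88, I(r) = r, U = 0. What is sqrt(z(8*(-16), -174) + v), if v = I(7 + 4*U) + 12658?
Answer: 3*sqrt(1417) ≈ 112.93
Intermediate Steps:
v = 12665 (v = (7 + 4*0) + 12658 = (7 + 0) + 12658 = 7 + 12658 = 12665)
sqrt(z(8*(-16), -174) + v) = sqrt(88 + 12665) = sqrt(12753) = 3*sqrt(1417)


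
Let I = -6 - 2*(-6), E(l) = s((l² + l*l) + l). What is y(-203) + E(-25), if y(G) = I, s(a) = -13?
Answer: -7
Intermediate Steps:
E(l) = -13
I = 6 (I = -6 + 12 = 6)
y(G) = 6
y(-203) + E(-25) = 6 - 13 = -7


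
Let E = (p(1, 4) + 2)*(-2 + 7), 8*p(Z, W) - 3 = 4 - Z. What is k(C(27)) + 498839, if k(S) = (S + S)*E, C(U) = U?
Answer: 999163/2 ≈ 4.9958e+5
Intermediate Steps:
p(Z, W) = 7/8 - Z/8 (p(Z, W) = 3/8 + (4 - Z)/8 = 3/8 + (½ - Z/8) = 7/8 - Z/8)
E = 55/4 (E = ((7/8 - ⅛*1) + 2)*(-2 + 7) = ((7/8 - ⅛) + 2)*5 = (¾ + 2)*5 = (11/4)*5 = 55/4 ≈ 13.750)
k(S) = 55*S/2 (k(S) = (S + S)*(55/4) = (2*S)*(55/4) = 55*S/2)
k(C(27)) + 498839 = (55/2)*27 + 498839 = 1485/2 + 498839 = 999163/2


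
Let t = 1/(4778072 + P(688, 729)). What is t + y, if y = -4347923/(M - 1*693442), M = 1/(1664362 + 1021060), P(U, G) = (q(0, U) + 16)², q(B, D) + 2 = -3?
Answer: 55790221930845222181/8897876476844580939 ≈ 6.2701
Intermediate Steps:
q(B, D) = -5 (q(B, D) = -2 - 3 = -5)
P(U, G) = 121 (P(U, G) = (-5 + 16)² = 11² = 121)
M = 1/2685422 ≈ 3.7238e-7
y = 11676008078506/1862184402523 (y = -4347923/(1/2685422 - 1*693442) = -4347923/(1/2685422 - 693442) = -4347923/(-1862184402523/2685422) = -4347923*(-2685422/1862184402523) = 11676008078506/1862184402523 ≈ 6.2701)
t = 1/4778193 (t = 1/(4778072 + 121) = 1/4778193 ≈ 2.0928e-7)
t + y = 1/4778193 + 11676008078506/1862184402523 = 55790221930845222181/8897876476844580939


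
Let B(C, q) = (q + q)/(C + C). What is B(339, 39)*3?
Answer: 39/113 ≈ 0.34513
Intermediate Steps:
B(C, q) = q/C (B(C, q) = (2*q)/((2*C)) = (2*q)*(1/(2*C)) = q/C)
B(339, 39)*3 = (39/339)*3 = (39*(1/339))*3 = (13/113)*3 = 39/113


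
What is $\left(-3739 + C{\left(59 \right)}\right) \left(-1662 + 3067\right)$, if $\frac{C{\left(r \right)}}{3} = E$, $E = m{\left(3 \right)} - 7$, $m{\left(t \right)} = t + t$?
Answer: $-5257510$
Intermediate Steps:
$m{\left(t \right)} = 2 t$
$E = -1$ ($E = 2 \cdot 3 - 7 = 6 - 7 = -1$)
$C{\left(r \right)} = -3$ ($C{\left(r \right)} = 3 \left(-1\right) = -3$)
$\left(-3739 + C{\left(59 \right)}\right) \left(-1662 + 3067\right) = \left(-3739 - 3\right) \left(-1662 + 3067\right) = \left(-3742\right) 1405 = -5257510$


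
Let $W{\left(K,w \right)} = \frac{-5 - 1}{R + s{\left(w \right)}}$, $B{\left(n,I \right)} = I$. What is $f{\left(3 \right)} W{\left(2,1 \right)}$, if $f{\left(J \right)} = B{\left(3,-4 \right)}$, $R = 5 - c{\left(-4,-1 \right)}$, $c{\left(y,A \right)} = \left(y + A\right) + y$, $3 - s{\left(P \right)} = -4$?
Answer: $\frac{8}{7} \approx 1.1429$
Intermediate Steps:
$s{\left(P \right)} = 7$ ($s{\left(P \right)} = 3 - -4 = 3 + 4 = 7$)
$c{\left(y,A \right)} = A + 2 y$ ($c{\left(y,A \right)} = \left(A + y\right) + y = A + 2 y$)
$R = 14$ ($R = 5 - \left(-1 + 2 \left(-4\right)\right) = 5 - \left(-1 - 8\right) = 5 - -9 = 5 + 9 = 14$)
$f{\left(J \right)} = -4$
$W{\left(K,w \right)} = - \frac{2}{7}$ ($W{\left(K,w \right)} = \frac{-5 - 1}{14 + 7} = - \frac{6}{21} = \left(-6\right) \frac{1}{21} = - \frac{2}{7}$)
$f{\left(3 \right)} W{\left(2,1 \right)} = \left(-4\right) \left(- \frac{2}{7}\right) = \frac{8}{7}$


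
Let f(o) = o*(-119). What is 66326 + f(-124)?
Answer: 81082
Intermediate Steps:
f(o) = -119*o
66326 + f(-124) = 66326 - 119*(-124) = 66326 + 14756 = 81082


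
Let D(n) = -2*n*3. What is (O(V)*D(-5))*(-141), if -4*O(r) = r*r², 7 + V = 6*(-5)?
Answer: -107131095/2 ≈ -5.3566e+7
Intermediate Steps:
V = -37 (V = -7 + 6*(-5) = -7 - 30 = -37)
O(r) = -r³/4 (O(r) = -r*r²/4 = -r³/4)
D(n) = -6*n
(O(V)*D(-5))*(-141) = ((-¼*(-37)³)*(-6*(-5)))*(-141) = (-¼*(-50653)*30)*(-141) = ((50653/4)*30)*(-141) = (759795/2)*(-141) = -107131095/2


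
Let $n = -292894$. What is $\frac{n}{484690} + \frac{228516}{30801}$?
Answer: $\frac{16956331991}{2488156115} \approx 6.8148$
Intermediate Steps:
$\frac{n}{484690} + \frac{228516}{30801} = - \frac{292894}{484690} + \frac{228516}{30801} = \left(-292894\right) \frac{1}{484690} + 228516 \cdot \frac{1}{30801} = - \frac{146447}{242345} + \frac{76172}{10267} = \frac{16956331991}{2488156115}$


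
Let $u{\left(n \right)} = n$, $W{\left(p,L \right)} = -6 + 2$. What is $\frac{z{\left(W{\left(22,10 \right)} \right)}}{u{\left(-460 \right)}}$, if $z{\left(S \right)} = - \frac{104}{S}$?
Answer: $- \frac{13}{230} \approx -0.056522$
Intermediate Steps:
$W{\left(p,L \right)} = -4$
$\frac{z{\left(W{\left(22,10 \right)} \right)}}{u{\left(-460 \right)}} = \frac{\left(-104\right) \frac{1}{-4}}{-460} = \left(-104\right) \left(- \frac{1}{4}\right) \left(- \frac{1}{460}\right) = 26 \left(- \frac{1}{460}\right) = - \frac{13}{230}$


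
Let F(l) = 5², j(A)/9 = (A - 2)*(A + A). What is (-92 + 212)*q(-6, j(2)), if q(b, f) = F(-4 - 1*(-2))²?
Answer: 75000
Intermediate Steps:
j(A) = 18*A*(-2 + A) (j(A) = 9*((A - 2)*(A + A)) = 9*((-2 + A)*(2*A)) = 9*(2*A*(-2 + A)) = 18*A*(-2 + A))
F(l) = 25
q(b, f) = 625 (q(b, f) = 25² = 625)
(-92 + 212)*q(-6, j(2)) = (-92 + 212)*625 = 120*625 = 75000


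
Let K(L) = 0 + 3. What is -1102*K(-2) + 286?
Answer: -3020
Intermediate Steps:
K(L) = 3
-1102*K(-2) + 286 = -1102*3 + 286 = -3306 + 286 = -3020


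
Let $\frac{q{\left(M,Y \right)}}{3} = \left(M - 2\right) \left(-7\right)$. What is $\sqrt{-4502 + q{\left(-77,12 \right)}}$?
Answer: $i \sqrt{2843} \approx 53.32 i$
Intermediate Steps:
$q{\left(M,Y \right)} = 42 - 21 M$ ($q{\left(M,Y \right)} = 3 \left(M - 2\right) \left(-7\right) = 3 \left(-2 + M\right) \left(-7\right) = 3 \left(14 - 7 M\right) = 42 - 21 M$)
$\sqrt{-4502 + q{\left(-77,12 \right)}} = \sqrt{-4502 + \left(42 - -1617\right)} = \sqrt{-4502 + \left(42 + 1617\right)} = \sqrt{-4502 + 1659} = \sqrt{-2843} = i \sqrt{2843}$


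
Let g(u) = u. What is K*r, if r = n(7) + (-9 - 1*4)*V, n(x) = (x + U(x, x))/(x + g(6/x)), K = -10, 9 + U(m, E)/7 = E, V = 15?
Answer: 21548/11 ≈ 1958.9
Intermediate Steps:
U(m, E) = -63 + 7*E
n(x) = (-63 + 8*x)/(x + 6/x) (n(x) = (x + (-63 + 7*x))/(x + 6/x) = (-63 + 8*x)/(x + 6/x))
r = -10774/55 (r = 7*(-63 + 8*7)/(6 + 7²) + (-9 - 1*4)*15 = 7*(-63 + 56)/(6 + 49) + (-9 - 4)*15 = 7*(-7)/55 - 13*15 = 7*(1/55)*(-7) - 195 = -49/55 - 195 = -10774/55 ≈ -195.89)
K*r = -10*(-10774/55) = 21548/11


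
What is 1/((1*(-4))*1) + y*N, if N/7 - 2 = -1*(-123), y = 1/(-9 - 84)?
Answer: -3593/372 ≈ -9.6586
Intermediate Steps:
y = -1/93 (y = 1/(-93) = -1/93 ≈ -0.010753)
N = 875 (N = 14 + 7*(-1*(-123)) = 14 + 7*123 = 14 + 861 = 875)
1/((1*(-4))*1) + y*N = 1/((1*(-4))*1) - 1/93*875 = 1/(-4*1) - 875/93 = 1/(-4) - 875/93 = -¼ - 875/93 = -3593/372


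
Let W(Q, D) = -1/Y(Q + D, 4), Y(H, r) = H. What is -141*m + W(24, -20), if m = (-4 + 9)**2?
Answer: -14101/4 ≈ -3525.3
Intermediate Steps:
m = 25 (m = 5**2 = 25)
W(Q, D) = -1/(D + Q) (W(Q, D) = -1/(Q + D) = -1/(D + Q))
-141*m + W(24, -20) = -141*25 - 1/(-20 + 24) = -3525 - 1/4 = -14101/4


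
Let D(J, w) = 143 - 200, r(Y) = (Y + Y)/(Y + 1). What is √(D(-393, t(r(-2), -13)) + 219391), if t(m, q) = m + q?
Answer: √219334 ≈ 468.33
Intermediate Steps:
r(Y) = 2*Y/(1 + Y) (r(Y) = (2*Y)/(1 + Y) = 2*Y/(1 + Y))
D(J, w) = -57
√(D(-393, t(r(-2), -13)) + 219391) = √(-57 + 219391) = √219334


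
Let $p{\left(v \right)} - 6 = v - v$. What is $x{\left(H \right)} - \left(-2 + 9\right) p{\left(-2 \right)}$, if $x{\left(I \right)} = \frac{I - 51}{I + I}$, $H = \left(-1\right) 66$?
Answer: $- \frac{1809}{44} \approx -41.114$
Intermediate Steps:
$p{\left(v \right)} = 6$ ($p{\left(v \right)} = 6 + \left(v - v\right) = 6 + 0 = 6$)
$H = -66$
$x{\left(I \right)} = \frac{-51 + I}{2 I}$
$x{\left(H \right)} - \left(-2 + 9\right) p{\left(-2 \right)} = \frac{-51 - 66}{2 \left(-66\right)} - \left(-2 + 9\right) 6 = \frac{1}{2} \left(- \frac{1}{66}\right) \left(-117\right) - 7 \cdot 6 = \frac{39}{44} - 42 = - \frac{1809}{44}$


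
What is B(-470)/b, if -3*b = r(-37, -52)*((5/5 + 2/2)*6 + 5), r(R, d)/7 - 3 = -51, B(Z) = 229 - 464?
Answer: -235/1904 ≈ -0.12342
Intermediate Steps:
B(Z) = -235
r(R, d) = -336 (r(R, d) = 21 + 7*(-51) = 21 - 357 = -336)
b = 1904 (b = -(-112)*((5/5 + 2/2)*6 + 5) = -(-112)*((5*(1/5) + 2*(1/2))*6 + 5) = -(-112)*((1 + 1)*6 + 5) = -(-112)*(2*6 + 5) = -(-112)*(12 + 5) = -(-112)*17 = -1/3*(-5712) = 1904)
B(-470)/b = -235/1904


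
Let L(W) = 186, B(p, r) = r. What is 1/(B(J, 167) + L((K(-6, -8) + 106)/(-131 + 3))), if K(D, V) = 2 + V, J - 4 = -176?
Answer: 1/353 ≈ 0.0028329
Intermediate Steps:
J = -172 (J = 4 - 176 = -172)
1/(B(J, 167) + L((K(-6, -8) + 106)/(-131 + 3))) = 1/(167 + 186) = 1/353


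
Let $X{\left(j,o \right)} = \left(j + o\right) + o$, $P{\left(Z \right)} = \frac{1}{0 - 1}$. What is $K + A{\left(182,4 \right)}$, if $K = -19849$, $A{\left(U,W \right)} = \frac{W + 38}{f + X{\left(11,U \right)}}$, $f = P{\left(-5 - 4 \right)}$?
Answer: $- \frac{3711742}{187} \approx -19849.0$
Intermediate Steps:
$P{\left(Z \right)} = -1$ ($P{\left(Z \right)} = \frac{1}{-1} = -1$)
$f = -1$
$X{\left(j,o \right)} = j + 2 o$
$A{\left(U,W \right)} = \frac{38 + W}{10 + 2 U}$ ($A{\left(U,W \right)} = \frac{W + 38}{-1 + \left(11 + 2 U\right)} = \frac{38 + W}{10 + 2 U}$)
$K + A{\left(182,4 \right)} = -19849 + \frac{38 + 4}{2 \left(5 + 182\right)} = -19849 + \frac{1}{2} \cdot \frac{1}{187} \cdot 42 = -19849 + \frac{21}{187} = - \frac{3711742}{187}$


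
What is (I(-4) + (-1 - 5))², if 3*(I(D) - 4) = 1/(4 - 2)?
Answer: 121/36 ≈ 3.3611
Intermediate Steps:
I(D) = 25/6 (I(D) = 4 + 1/(3*(4 - 2)) = 4 + (⅓)/2 = 4 + (⅓)*(½) = 4 + ⅙ = 25/6)
(I(-4) + (-1 - 5))² = (25/6 + (-1 - 5))² = (25/6 - 6)² = (-11/6)² = 121/36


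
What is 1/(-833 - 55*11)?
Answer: -1/1438 ≈ -0.00069541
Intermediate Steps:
1/(-833 - 55*11) = 1/(-833 - 605) = 1/(-1438) = -1/1438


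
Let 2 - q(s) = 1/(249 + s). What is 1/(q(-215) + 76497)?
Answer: 34/2600965 ≈ 1.3072e-5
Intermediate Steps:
q(s) = 2 - 1/(249 + s)
1/(q(-215) + 76497) = 1/((497 + 2*(-215))/(249 - 215) + 76497) = 1/((497 - 430)/34 + 76497) = 1/((1/34)*67 + 76497) = 1/(67/34 + 76497) = 1/(2600965/34) = 34/2600965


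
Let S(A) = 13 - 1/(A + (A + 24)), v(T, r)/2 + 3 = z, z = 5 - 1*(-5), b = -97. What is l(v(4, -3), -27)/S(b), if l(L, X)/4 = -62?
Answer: -42160/2211 ≈ -19.068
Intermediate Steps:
z = 10 (z = 5 + 5 = 10)
v(T, r) = 14 (v(T, r) = -6 + 2*10 = -6 + 20 = 14)
l(L, X) = -248 (l(L, X) = 4*(-62) = -248)
S(A) = 13 - 1/(24 + 2*A) (S(A) = 13 - 1/(A + (24 + A)) = 13 - 1/(24 + 2*A))
l(v(4, -3), -27)/S(b) = -248*2*(12 - 97)/(311 + 26*(-97)) = -248*(-170/(311 - 2522)) = -248/((½)*(-1/85)*(-2211)) = -248/2211/170 = -248*170/2211 = -42160/2211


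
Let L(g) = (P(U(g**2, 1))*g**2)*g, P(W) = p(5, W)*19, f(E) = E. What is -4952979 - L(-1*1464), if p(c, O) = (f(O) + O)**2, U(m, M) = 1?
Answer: 238466733165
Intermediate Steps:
p(c, O) = 4*O**2 (p(c, O) = (O + O)**2 = (2*O)**2 = 4*O**2)
P(W) = 76*W**2 (P(W) = (4*W**2)*19 = 76*W**2)
L(g) = 76*g**3 (L(g) = ((76*1**2)*g**2)*g = ((76*1)*g**2)*g = (76*g**2)*g = 76*g**3)
-4952979 - L(-1*1464) = -4952979 - 76*(-1*1464)**3 = -4952979 - 76*(-1464)**3 = -4952979 - 76*(-3137785344) = -4952979 - 1*(-238471686144) = -4952979 + 238471686144 = 238466733165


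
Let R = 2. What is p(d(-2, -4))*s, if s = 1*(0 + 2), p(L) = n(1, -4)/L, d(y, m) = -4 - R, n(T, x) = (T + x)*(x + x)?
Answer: -8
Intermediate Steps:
n(T, x) = 2*x*(T + x) (n(T, x) = (T + x)*(2*x) = 2*x*(T + x))
d(y, m) = -6 (d(y, m) = -4 - 1*2 = -4 - 2 = -6)
p(L) = 24/L (p(L) = (2*(-4)*(1 - 4))/L = (2*(-4)*(-3))/L = 24/L)
s = 2 (s = 1*2 = 2)
p(d(-2, -4))*s = (24/(-6))*2 = (24*(-⅙))*2 = -4*2 = -8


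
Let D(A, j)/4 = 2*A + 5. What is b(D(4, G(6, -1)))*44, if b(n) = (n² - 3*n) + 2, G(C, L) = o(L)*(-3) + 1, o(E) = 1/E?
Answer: 112200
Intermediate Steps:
G(C, L) = 1 - 3/L (G(C, L) = -3/L + 1 = 1 - 3/L)
D(A, j) = 20 + 8*A (D(A, j) = 4*(2*A + 5) = 4*(5 + 2*A) = 20 + 8*A)
b(n) = 2 + n² - 3*n
b(D(4, G(6, -1)))*44 = (2 + (20 + 8*4)² - 3*(20 + 8*4))*44 = (2 + (20 + 32)² - 3*(20 + 32))*44 = (2 + 52² - 3*52)*44 = (2 + 2704 - 156)*44 = 2550*44 = 112200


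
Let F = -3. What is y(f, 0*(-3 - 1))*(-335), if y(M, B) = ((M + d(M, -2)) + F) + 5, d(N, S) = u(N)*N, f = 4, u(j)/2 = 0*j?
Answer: -2010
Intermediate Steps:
u(j) = 0 (u(j) = 2*(0*j) = 2*0 = 0)
d(N, S) = 0 (d(N, S) = 0*N = 0)
y(M, B) = 2 + M (y(M, B) = ((M + 0) - 3) + 5 = (M - 3) + 5 = (-3 + M) + 5 = 2 + M)
y(f, 0*(-3 - 1))*(-335) = (2 + 4)*(-335) = 6*(-335) = -2010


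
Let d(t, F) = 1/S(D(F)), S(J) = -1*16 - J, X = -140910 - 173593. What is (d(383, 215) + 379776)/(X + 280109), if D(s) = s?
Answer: -87728255/7945014 ≈ -11.042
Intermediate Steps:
X = -314503
S(J) = -16 - J
d(t, F) = 1/(-16 - F)
(d(383, 215) + 379776)/(X + 280109) = (-1/(16 + 215) + 379776)/(-314503 + 280109) = (-1/231 + 379776)/(-34394) = (-1*1/231 + 379776)*(-1/34394) = (-1/231 + 379776)*(-1/34394) = (87728255/231)*(-1/34394) = -87728255/7945014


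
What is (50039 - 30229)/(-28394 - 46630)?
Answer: -9905/37512 ≈ -0.26405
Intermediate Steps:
(50039 - 30229)/(-28394 - 46630) = 19810/(-75024) = 19810*(-1/75024) = -9905/37512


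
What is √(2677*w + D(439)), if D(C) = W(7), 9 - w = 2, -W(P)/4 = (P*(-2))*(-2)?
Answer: √18627 ≈ 136.48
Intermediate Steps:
W(P) = -16*P (W(P) = -4*P*(-2)*(-2) = -4*(-2*P)*(-2) = -16*P)
w = 7 (w = 9 - 1*2 = 9 - 2 = 7)
D(C) = -112 (D(C) = -16*7 = -112)
√(2677*w + D(439)) = √(2677*7 - 112) = √(18739 - 112) = √18627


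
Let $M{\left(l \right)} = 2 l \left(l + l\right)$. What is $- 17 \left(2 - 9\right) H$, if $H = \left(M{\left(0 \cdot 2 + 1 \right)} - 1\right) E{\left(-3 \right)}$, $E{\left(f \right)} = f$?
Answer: $-1071$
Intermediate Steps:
$M{\left(l \right)} = 4 l^{2}$ ($M{\left(l \right)} = 2 l 2 l = 2 \cdot 2 l^{2} = 4 l^{2}$)
$H = -9$ ($H = \left(4 \left(0 \cdot 2 + 1\right)^{2} - 1\right) \left(-3\right) = \left(4 \left(0 + 1\right)^{2} - 1\right) \left(-3\right) = \left(4 \cdot 1^{2} - 1\right) \left(-3\right) = \left(4 \cdot 1 - 1\right) \left(-3\right) = \left(4 - 1\right) \left(-3\right) = 3 \left(-3\right) = -9$)
$- 17 \left(2 - 9\right) H = - 17 \left(2 - 9\right) \left(-9\right) = \left(-17\right) \left(-7\right) \left(-9\right) = 119 \left(-9\right) = -1071$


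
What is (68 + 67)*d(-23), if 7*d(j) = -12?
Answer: -1620/7 ≈ -231.43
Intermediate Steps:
d(j) = -12/7 (d(j) = (1/7)*(-12) = -12/7)
(68 + 67)*d(-23) = (68 + 67)*(-12/7) = 135*(-12/7) = -1620/7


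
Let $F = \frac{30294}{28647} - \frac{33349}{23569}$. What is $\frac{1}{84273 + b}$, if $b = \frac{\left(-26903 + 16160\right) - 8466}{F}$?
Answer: $\frac{8938871}{1233659348964} \approx 7.2458 \cdot 10^{-6}$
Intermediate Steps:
$F = - \frac{8938871}{25006709}$ ($F = 30294 \cdot \frac{1}{28647} - \frac{33349}{23569} = \frac{1122}{1061} - \frac{33349}{23569} = - \frac{8938871}{25006709} \approx -0.35746$)
$b = \frac{480353873181}{8938871}$ ($b = \frac{\left(-26903 + 16160\right) - 8466}{- \frac{8938871}{25006709}} = \left(-10743 - 8466\right) \left(- \frac{25006709}{8938871}\right) = \left(-19209\right) \left(- \frac{25006709}{8938871}\right) = \frac{480353873181}{8938871} \approx 53738.0$)
$\frac{1}{84273 + b} = \frac{1}{84273 + \frac{480353873181}{8938871}} = \frac{1}{\frac{1233659348964}{8938871}} = \frac{8938871}{1233659348964}$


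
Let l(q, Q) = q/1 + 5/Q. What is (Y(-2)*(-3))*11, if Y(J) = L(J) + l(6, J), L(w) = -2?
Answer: -99/2 ≈ -49.500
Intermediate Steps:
l(q, Q) = q + 5/Q (l(q, Q) = q*1 + 5/Q = q + 5/Q)
Y(J) = 4 + 5/J (Y(J) = -2 + (6 + 5/J) = 4 + 5/J)
(Y(-2)*(-3))*11 = ((4 + 5/(-2))*(-3))*11 = ((4 + 5*(-½))*(-3))*11 = ((4 - 5/2)*(-3))*11 = ((3/2)*(-3))*11 = -9/2*11 = -99/2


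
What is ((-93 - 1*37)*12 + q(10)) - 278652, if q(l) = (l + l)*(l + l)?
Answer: -279812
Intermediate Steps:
q(l) = 4*l**2 (q(l) = (2*l)*(2*l) = 4*l**2)
((-93 - 1*37)*12 + q(10)) - 278652 = ((-93 - 1*37)*12 + 4*10**2) - 278652 = ((-93 - 37)*12 + 4*100) - 278652 = (-130*12 + 400) - 278652 = (-1560 + 400) - 278652 = -1160 - 278652 = -279812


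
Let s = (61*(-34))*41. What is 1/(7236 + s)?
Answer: -1/77798 ≈ -1.2854e-5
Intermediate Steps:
s = -85034 (s = -2074*41 = -85034)
1/(7236 + s) = 1/(7236 - 85034) = 1/(-77798) = -1/77798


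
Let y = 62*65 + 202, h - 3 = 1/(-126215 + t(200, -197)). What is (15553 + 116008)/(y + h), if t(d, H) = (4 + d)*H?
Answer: 21892145083/704716704 ≈ 31.065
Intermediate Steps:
t(d, H) = H*(4 + d)
h = 499208/166403 (h = 3 + 1/(-126215 - 197*(4 + 200)) = 3 + 1/(-126215 - 197*204) = 3 + 1/(-126215 - 40188) = 3 + 1/(-166403) = 3 - 1/166403 = 499208/166403 ≈ 3.0000)
y = 4232 (y = 4030 + 202 = 4232)
(15553 + 116008)/(y + h) = (15553 + 116008)/(4232 + 499208/166403) = 131561/(704716704/166403) = 131561*(166403/704716704) = 21892145083/704716704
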